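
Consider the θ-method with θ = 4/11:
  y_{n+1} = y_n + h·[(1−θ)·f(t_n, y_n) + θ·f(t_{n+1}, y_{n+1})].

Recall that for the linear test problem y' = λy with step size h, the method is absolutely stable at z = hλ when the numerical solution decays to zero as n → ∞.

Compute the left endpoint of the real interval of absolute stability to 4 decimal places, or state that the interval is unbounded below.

z* = -7.3333.

With y'=λy (z=hλ):
  y_{n+1} = y_n + z·[7/11·y_n + 4/11·y_{n+1}] ⇒ (1 − 4/11z)y_{n+1} = (1 + 7/11z)y_n
  ⇒ R(z) = (1 + 7/11z)/(1 − 4/11z).

Solve |R(x)|<1 on ℝ⁻.
x=-0.75: |R|=0.4107
R=−1: 1+7/11x = −1+4/11x ⇒ -3/11x=2 ⇒ x=2/(-3/11)=-7.3333
Confirm numerically:
  x=-5.653: |R|=0.85002 <1
  x=-4.161: |R|=0.65573 <1
  x=-3.308: |R|=0.50165 <1
  x=-3.129: |R|=0.46364 <1
  x=-7.927: |R|=1.04170 >1
  x=-7.779: |R|=1.03175 >1
Interval (-7.3333, 0).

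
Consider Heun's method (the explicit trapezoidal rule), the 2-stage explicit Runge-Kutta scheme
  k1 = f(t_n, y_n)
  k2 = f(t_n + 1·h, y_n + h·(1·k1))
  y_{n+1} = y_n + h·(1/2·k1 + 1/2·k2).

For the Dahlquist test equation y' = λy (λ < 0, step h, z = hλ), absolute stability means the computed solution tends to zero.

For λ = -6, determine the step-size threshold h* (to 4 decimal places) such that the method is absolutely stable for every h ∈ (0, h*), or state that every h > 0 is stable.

On y'=λy, z=hλ:
  order 2, 2-stage ⇒ R(z)=1+z+z^2/2
  (e.g. R(-1.13)=0.50845, |R|=0.50845)

Need |R(x)|<1, x<0.
x=-1.13: |R|=0.5085
|R(-1.85)|=0.8613 |R(-1.66)|=0.7178 |R(-1.26)|=0.5338
Bisect:
  x_lo=-2.7766 |R|=2.0781  x_hi=-0.3129 |R|=0.7361
  mid=-1.54473 |R|=0.64837 →hi
  mid=-2.16065 |R|=1.17356 →lo
  mid=-1.85269 |R|=0.86354 →hi
  mid=-2.00667 |R|=1.00670 →lo
  mid=-1.92968 |R|=0.93216 →hi
  mid=-1.96818 |R|=0.96868 →hi
  mid=-1.98743 |R|=0.98751 →hi
  mid=-1.99705 |R|=0.99705 →hi
  mid=-2.00186 |R|=1.00186 →lo
  ...
  [-2.00006,-1.99991] ⇒ x*=-2.0000
Stable set (-2.0000, 0).

(-2.0000,0); λ=-6 ⇒ h* = 0.3333.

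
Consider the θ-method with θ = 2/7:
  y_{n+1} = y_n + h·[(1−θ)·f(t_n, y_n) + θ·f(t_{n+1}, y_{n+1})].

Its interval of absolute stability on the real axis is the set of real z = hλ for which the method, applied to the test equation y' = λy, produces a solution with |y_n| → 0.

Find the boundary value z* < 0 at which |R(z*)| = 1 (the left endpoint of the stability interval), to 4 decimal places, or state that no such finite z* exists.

z* = -4.6667.

Set f=λy, z=hλ:
  y_{n+1} = y_n + z·[5/7·y_n + 2/7·y_{n+1}] ⇒ (1 − 2/7z)y_{n+1} = (1 + 5/7z)y_n
  so R(z) = (1 + 5/7z)/(1 − 2/7z).

Need |R(x)|<1, x<0.
x=-0.4: |R|=0.6410
R=−1: 1+5/7x = −1+2/7x ⇒ -3/7x=2 ⇒ x=2/(-3/7)=-4.6667
Confirm numerically:
  x=-3.078: |R|=0.63773 <1
  x=-3.039: |R|=0.62662 <1
  x=-1.975: |R|=0.26256 <1
  x=-4.782: |R|=1.02089 >1
  x=-4.749: |R|=1.01497 >1
Stable set (-4.6667, 0).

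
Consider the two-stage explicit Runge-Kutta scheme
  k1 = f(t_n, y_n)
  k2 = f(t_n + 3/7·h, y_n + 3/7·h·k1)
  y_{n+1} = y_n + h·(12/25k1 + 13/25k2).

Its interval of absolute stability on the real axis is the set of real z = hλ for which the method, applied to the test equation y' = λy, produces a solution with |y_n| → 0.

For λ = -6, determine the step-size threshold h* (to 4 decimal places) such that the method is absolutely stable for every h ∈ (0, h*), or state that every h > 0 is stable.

(-4.4872,0); λ=-6 ⇒ h* = (175/39)/6 = 0.7479.

On y'=λy, z=hλ:
  k1=λy_n ⇒ h·k1=z·y_n;  k2=λ(1+3/7z)y_n ⇒ h·k2=z(1+3/7z)y_n
  y_{n+1}/y_n = 1 + 12/25z + 13/25z(1+3/7z) = 1 + z + 39/175z²
  ⇒ R(z) = 1 + z + 39/175z².

Find x<0 with |R(x)|<1.
x=-0.7: |R|=0.4092
R=1: x+39/175x²=0 ⇒ x=−175/39=-4.4872; min R=1−1/(4·39/175)=-0.1218>−1
Confirm numerically:
  x=-4.305: |R|=0.82522 <1
  x=-4.064: |R|=0.61673 <1
  x=-2.160: |R|=0.12024 <1
  x=-4.987: |R|=1.55549 >1
  x=-4.712: |R|=1.23608 >1
  x=-4.694: |R|=1.21635 >1
Stable set (-4.4872, 0).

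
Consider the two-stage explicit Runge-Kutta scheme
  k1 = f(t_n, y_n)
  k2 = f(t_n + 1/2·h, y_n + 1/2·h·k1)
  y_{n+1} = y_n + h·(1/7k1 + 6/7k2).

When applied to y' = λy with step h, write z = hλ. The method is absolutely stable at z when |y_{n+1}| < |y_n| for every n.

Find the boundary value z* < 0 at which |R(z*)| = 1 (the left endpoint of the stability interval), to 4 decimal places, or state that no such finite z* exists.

With y'=λy (z=hλ):
  k1=λy_n ⇒ h·k1=z·y_n;  k2=λ(1+1/2z)y_n ⇒ h·k2=z(1+1/2z)y_n
  y_{n+1}/y_n = 1 + 1/7z + 6/7z(1+1/2z) = 1 + z + 3/7z²
  so R(z) = 1 + z + 3/7z².

Solve |R(x)|<1 on ℝ⁻.
x=-0.37: |R|=0.6887
R=1: x+3/7x²=0 ⇒ x=−7/3=-2.3333; min R=1−1/(4·3/7)=0.4167>−1
Confirm numerically:
  x=-1.891: |R|=0.64152 <1
  x=-1.849: |R|=0.61620 <1
  x=-1.685: |R|=0.53181 <1
  x=-2.912: |R|=1.72218 >1
  x=-2.745: |R|=1.48430 >1
  x=-2.633: |R|=1.33815 >1
Stable set (-2.3333, 0).

z* = -2.3333.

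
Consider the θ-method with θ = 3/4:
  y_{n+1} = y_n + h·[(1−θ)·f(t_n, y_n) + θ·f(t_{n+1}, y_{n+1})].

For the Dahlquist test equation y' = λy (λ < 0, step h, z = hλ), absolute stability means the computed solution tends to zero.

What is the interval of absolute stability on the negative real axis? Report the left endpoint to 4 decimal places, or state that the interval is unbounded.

With y'=λy (z=hλ):
  y_{n+1} = y_n + z·[1/4·y_n + 3/4·y_{n+1}] ⇒ (1 − 3/4z)y_{n+1} = (1 + 1/4z)y_n
  Hence R(z) = (1 + 1/4z)/(1 − 3/4z).

Boundary: |R(x)|=1, x<0.
x=-0.98: |R|=0.4352
x=-2: |R|=0.2000
x=-10: |R|=0.1765
x=-100: |R|=0.3158
θ=3/4≥1/2 ⇒ |1+1/4x|<|1−3/4x| ∀x<0 ⇒ unbounded interval.

(−∞, 0) — no finite endpoint.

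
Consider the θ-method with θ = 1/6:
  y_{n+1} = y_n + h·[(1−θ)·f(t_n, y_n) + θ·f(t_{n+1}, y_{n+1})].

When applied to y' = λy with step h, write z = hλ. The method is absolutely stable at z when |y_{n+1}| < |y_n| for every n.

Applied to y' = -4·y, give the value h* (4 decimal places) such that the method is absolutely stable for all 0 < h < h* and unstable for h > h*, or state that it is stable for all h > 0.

(-3.0000,0); λ=-4 ⇒ h* = (3)/4 = 0.7500.

On y'=λy, z=hλ:
  y_{n+1} = y_n + z·[5/6·y_n + 1/6·y_{n+1}] ⇒ (1 − 1/6z)y_{n+1} = (1 + 5/6z)y_n
  R(z) = (1 + 5/6z)/(1 − 1/6z).

Boundary: |R(x)|=1, x<0.
x=-1.09: |R|=0.0776
R=−1: 1+5/6x = −1+1/6x ⇒ -2/3x=2 ⇒ x=2/(-2/3)=-3.0000
Confirm numerically:
  x=-2.597: |R|=0.81249 <1
  x=-2.137: |R|=0.57577 <1
  x=-1.669: |R|=0.30578 <1
  x=-1.587: |R|=0.25504 <1
  x=-3.506: |R|=1.21292 >1
  x=-3.412: |R|=1.17510 >1
So |R|<1 on (-3.0000, 0).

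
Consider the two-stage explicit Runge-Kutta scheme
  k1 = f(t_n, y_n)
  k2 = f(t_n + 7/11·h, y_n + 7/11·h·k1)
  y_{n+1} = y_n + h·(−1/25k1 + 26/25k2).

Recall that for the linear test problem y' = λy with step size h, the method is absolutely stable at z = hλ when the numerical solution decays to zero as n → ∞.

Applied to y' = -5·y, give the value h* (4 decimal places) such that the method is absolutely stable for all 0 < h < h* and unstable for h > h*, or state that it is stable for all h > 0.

(-1.5110,0); λ=-5 ⇒ h* = (275/182)/5 = 0.3022.

With y'=λy (z=hλ):
  k1=λy_n ⇒ h·k1=z·y_n;  k2=λ(1+7/11z)y_n ⇒ h·k2=z(1+7/11z)y_n
  y_{n+1}/y_n = 1 − 1/25z + 26/25z(1+7/11z) = 1 + z + 182/275z²
  ⇒ R(z) = 1 + z + 182/275z².

Find x<0 with |R(x)|<1.
x=-0.79: |R|=0.6230
R=1: x+182/275x²=0 ⇒ x=−275/182=-1.5110; min R=1−1/(4·182/275)=0.6223>−1
Confirm numerically:
  x=-1.256: |R|=0.78804 <1
  x=-1.217: |R|=0.76321 <1
  x=-1.077: |R|=0.69066 <1
  x=-0.821: |R|=0.62509 <1
  x=-1.857: |R|=1.42525 >1
  x=-1.612: |R|=1.10776 >1
So |R|<1 on (-1.5110, 0).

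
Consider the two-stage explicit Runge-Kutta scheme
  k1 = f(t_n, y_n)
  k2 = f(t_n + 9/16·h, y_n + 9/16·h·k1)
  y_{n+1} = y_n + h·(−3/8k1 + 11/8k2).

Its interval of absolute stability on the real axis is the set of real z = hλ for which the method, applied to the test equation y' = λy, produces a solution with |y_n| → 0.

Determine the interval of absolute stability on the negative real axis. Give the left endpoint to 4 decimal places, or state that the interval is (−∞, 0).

On y'=λy, z=hλ:
  k1=λy_n ⇒ h·k1=z·y_n;  k2=λ(1+9/16z)y_n ⇒ h·k2=z(1+9/16z)y_n
  y_{n+1}/y_n = 1 − 3/8z + 11/8z(1+9/16z) = 1 + z + 99/128z²
  so R(z) = 1 + z + 99/128z².

Solve |R(x)|<1 on ℝ⁻.
x=-1.09: |R|=0.8289
R=1: x+99/128x²=0 ⇒ x=−128/99=-1.2929; min R=1−1/(4·99/128)=0.6768>−1
Confirm numerically:
  x=-1.247: |R|=0.95570 <1
  x=-1.237: |R|=0.94649 <1
  x=-0.995: |R|=0.77072 <1
  x=-0.925: |R|=0.73677 <1
  x=-1.846: |R|=1.78966 >1
  x=-1.645: |R|=1.44794 >1
  x=-1.327: |R|=1.03497 >1
So |R|<1 on (-1.2929, 0).

(-1.2929, 0).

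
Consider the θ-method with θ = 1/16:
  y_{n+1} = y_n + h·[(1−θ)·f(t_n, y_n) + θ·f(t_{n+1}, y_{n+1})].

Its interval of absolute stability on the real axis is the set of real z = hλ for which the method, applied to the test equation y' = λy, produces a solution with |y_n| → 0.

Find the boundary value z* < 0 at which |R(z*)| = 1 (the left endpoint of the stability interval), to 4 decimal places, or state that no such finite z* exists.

left endpoint -2.2857.

With y'=λy (z=hλ):
  y_{n+1} = y_n + z·[15/16·y_n + 1/16·y_{n+1}] ⇒ (1 − 1/16z)y_{n+1} = (1 + 15/16z)y_n
  ⇒ R(z) = (1 + 15/16z)/(1 − 1/16z).

Find x<0 with |R(x)|<1.
x=-1.49: |R|=0.3631
R=−1: 1+15/16x = −1+1/16x ⇒ -7/8x=2 ⇒ x=2/(-7/8)=-2.2857
Confirm numerically:
  x=-1.879: |R|=0.68153 <1
  x=-1.683: |R|=0.52282 <1
  x=-1.220: |R|=0.13357 <1
  x=-1.162: |R|=0.08332 <1
  x=-2.645: |R|=1.26978 >1
  x=-2.636: |R|=1.26315 >1
Stable set (-2.2857, 0).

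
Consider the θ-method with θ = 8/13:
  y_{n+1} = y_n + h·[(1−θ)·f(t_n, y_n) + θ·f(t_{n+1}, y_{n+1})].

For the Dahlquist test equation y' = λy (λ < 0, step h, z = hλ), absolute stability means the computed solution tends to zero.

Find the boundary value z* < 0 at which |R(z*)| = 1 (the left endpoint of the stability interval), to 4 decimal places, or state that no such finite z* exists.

unbounded; (−∞, 0).

Test eqn y'=λy, z=hλ:
  y_{n+1} = y_n + z·[5/13·y_n + 8/13·y_{n+1}] ⇒ (1 − 8/13z)y_{n+1} = (1 + 5/13z)y_n
  R(z) = (1 + 5/13z)/(1 − 8/13z).

Need |R(x)|<1, x<0.
x=-1.41: |R|=0.2451
x=-2: |R|=0.1034
x=-10: |R|=0.3978
x=-100: |R|=0.5990
θ=8/13≥1/2 ⇒ |1+5/13x|<|1−8/13x| ∀x<0 ⇒ interval (−∞,0).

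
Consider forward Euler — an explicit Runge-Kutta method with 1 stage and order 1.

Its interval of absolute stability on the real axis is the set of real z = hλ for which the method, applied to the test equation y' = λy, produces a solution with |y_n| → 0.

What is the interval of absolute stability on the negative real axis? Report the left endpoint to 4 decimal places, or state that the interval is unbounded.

On y'=λy, z=hλ:
  order 1, 1-stage ⇒ R(z)=1+z
  (e.g. R(-1.58)=-0.58000, |R|=0.58000)

Solve |R(x)|<1 on ℝ⁻.
x=-1.58: |R|=0.5800
|R(-2.26)|=1.2600 |R(-0.67)|=0.3300 |R(-0.62)|=0.3800
Bisect:
  x_lo=-2.7592 |R|=1.7592  x_hi=-0.2363 |R|=0.7637
  mid=-1.49776 |R|=0.49776 →hi
  mid=-2.12848 |R|=1.12848 →lo
  mid=-1.81312 |R|=0.81312 →hi
  mid=-1.97080 |R|=0.97080 →hi
  mid=-2.04964 |R|=1.04964 →lo
  mid=-2.01022 |R|=1.01022 →lo
  mid=-1.99051 |R|=0.99051 →hi
  mid=-2.00036 |R|=1.00036 →lo
  ...
  [-2.00006,-1.99990] ⇒ x*=-2.0000
Interval (-2.0000, 0).

(-2.0000, 0).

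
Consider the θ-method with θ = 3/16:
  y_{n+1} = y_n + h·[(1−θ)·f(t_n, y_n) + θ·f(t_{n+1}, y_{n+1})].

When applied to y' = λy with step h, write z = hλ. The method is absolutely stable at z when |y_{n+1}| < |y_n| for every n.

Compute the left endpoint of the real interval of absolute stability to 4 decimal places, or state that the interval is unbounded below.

left endpoint -3.2000.

With y'=λy (z=hλ):
  y_{n+1} = y_n + z·[13/16·y_n + 3/16·y_{n+1}] ⇒ (1 − 3/16z)y_{n+1} = (1 + 13/16z)y_n
  ⇒ R(z) = (1 + 13/16z)/(1 − 3/16z).

Solve |R(x)|<1 on ℝ⁻.
x=-1.21: |R|=0.0138
R=−1: 1+13/16x = −1+3/16x ⇒ -5/8x=2 ⇒ x=2/(-5/8)=-3.2000
Confirm numerically:
  x=-2.752: |R|=0.81530 <1
  x=-1.914: |R|=0.40852 <1
  x=-1.318: |R|=0.05683 <1
  x=-3.349: |R|=1.05720 >1
  x=-3.224: |R|=1.00935 >1
Stable set (-3.2000, 0).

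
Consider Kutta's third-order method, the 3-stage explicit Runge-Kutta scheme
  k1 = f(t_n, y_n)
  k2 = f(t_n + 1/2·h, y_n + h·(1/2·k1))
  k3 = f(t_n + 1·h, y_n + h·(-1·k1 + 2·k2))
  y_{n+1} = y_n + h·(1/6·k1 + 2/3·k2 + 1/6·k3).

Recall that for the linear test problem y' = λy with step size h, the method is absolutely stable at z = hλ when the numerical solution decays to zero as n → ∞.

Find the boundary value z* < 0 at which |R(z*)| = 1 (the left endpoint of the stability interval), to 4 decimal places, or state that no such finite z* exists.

On y'=λy, z=hλ:
  order 3, 3-stage ⇒ R(z)=1+z+z^2/2+z^3/6
  (e.g. R(-1.67)=-0.05179, |R|=0.05179)

Boundary: |R(x)|=1, x<0.
x=-1.67: |R|=0.0518
|R(-1.76)|=0.1198 |R(-1.31)|=0.1734 |R(-1.11)|=0.2781
Bisect:
  x_lo=-2.9869 |R|=1.9675  x_hi=-0.1856 |R|=0.8305
  mid=-1.58627 |R|=0.00661 →hi
  mid=-2.28660 |R|=0.66493 →hi
  mid=-2.63677 |R|=1.21587 →lo
  mid=-2.46169 |R|=0.91800 →hi
  mid=-2.54923 |R|=1.06100 →lo
  mid=-2.50546 |R|=0.98806 →hi
  mid=-2.52734 |R|=1.02416 →lo
  mid=-2.51640 |R|=1.00602 →lo
  mid=-2.51093 |R|=0.99701 →hi
  ...
  [-2.51281,-2.51264] ⇒ x*=-2.5127
Interval (-2.5127, 0).

z* = -2.5127.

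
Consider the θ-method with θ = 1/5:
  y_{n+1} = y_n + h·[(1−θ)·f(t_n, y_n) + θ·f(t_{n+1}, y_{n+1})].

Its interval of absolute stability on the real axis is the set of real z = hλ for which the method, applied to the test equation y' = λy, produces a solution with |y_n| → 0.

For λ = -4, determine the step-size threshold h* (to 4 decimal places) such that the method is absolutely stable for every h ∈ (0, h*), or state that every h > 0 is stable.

Set f=λy, z=hλ:
  y_{n+1} = y_n + z·[4/5·y_n + 1/5·y_{n+1}] ⇒ (1 − 1/5z)y_{n+1} = (1 + 4/5z)y_n
  Hence R(z) = (1 + 4/5z)/(1 − 1/5z).

Solve |R(x)|<1 on ℝ⁻.
x=-0.66: |R|=0.4170
R=−1: 1+4/5x = −1+1/5x ⇒ -3/5x=2 ⇒ x=2/(-3/5)=-3.3333
Confirm numerically:
  x=-2.413: |R|=0.62755 <1
  x=-1.878: |R|=0.36522 <1
  x=-1.624: |R|=0.22585 <1
  x=-3.758: |R|=1.14547 >1
  x=-3.376: |R|=1.01528 >1
Interval (-3.3333, 0).

(-3.3333,0); λ=-4 ⇒ h* = (10/3)/4 = 0.8333.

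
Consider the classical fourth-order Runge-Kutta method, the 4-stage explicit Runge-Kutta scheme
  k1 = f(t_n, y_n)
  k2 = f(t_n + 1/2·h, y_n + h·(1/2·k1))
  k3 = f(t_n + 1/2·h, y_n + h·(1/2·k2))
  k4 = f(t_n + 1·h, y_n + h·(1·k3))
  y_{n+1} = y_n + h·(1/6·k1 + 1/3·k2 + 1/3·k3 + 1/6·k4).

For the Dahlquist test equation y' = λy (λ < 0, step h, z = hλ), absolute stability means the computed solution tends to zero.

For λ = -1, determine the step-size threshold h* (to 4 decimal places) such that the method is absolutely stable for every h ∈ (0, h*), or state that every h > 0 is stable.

(-2.7853,0); λ=-1 ⇒ h* = 2.7853.

Set f=λy, z=hλ:
  order 4, 4-stage ⇒ R(z)=1+z+z^2/2+z^3/6+z^4/24
  (e.g. R(-1.46)=0.27643, |R|=0.27643)

Find x<0 with |R(x)|<1.
x=-1.46: |R|=0.2764
|R(-2.39)|=0.5502 |R(-2.16)|=0.4002 |R(-1.1)|=0.3442
Bisect:
  x_lo=-3.0986 |R|=1.5847  x_hi=-0.1712 |R|=0.8427
  mid=-1.63488 |R|=0.27091 →hi
  mid=-2.36673 |R|=0.53180 →hi
  mid=-2.73266 |R|=0.92350 →hi
  mid=-2.91563 |R|=1.21495 →lo
  mid=-2.82414 |R|=1.06017 →lo
  mid=-2.77840 |R|=0.98966 →hi
  mid=-2.80127 |R|=1.02436 →lo
  mid=-2.78984 |R|=1.00687 →lo
  mid=-2.78412 |R|=0.99823 →hi
  mid=-2.78698 |R|=1.00254 →lo
  ...
  [-2.78537,-2.78519] ⇒ x*=-2.7853
Interval (-2.7853, 0).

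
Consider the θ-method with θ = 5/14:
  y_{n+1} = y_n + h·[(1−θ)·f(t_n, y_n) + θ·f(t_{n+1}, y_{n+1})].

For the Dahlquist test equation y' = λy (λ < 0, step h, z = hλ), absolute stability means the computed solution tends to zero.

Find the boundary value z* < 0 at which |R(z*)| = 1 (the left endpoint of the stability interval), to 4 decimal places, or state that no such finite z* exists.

With y'=λy (z=hλ):
  y_{n+1} = y_n + z·[9/14·y_n + 5/14·y_{n+1}] ⇒ (1 − 5/14z)y_{n+1} = (1 + 9/14z)y_n
  ⇒ R(z) = (1 + 9/14z)/(1 − 5/14z).

Need |R(x)|<1, x<0.
x=-1.48: |R|=0.0318
R=−1: 1+9/14x = −1+5/14x ⇒ -2/7x=2 ⇒ x=2/(-2/7)=-7.0000
Confirm numerically:
  x=-3.882: |R|=0.62670 <1
  x=-3.741: |R|=0.60141 <1
  x=-3.523: |R|=0.56008 <1
  x=-7.474: |R|=1.03691 >1
  x=-7.350: |R|=1.02759 >1
So |R|<1 on (-7.0000, 0).

left endpoint -7.0000.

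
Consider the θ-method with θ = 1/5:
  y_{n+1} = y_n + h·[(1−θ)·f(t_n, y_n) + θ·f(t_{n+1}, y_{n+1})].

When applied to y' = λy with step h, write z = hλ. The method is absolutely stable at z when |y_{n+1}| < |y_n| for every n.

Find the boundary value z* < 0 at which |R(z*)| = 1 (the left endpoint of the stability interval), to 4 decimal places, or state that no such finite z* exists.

left endpoint -3.3333.

On y'=λy, z=hλ:
  y_{n+1} = y_n + z·[4/5·y_n + 1/5·y_{n+1}] ⇒ (1 − 1/5z)y_{n+1} = (1 + 4/5z)y_n
  ⇒ R(z) = (1 + 4/5z)/(1 − 1/5z).

Solve |R(x)|<1 on ℝ⁻.
x=-0.71: |R|=0.3783
R=−1: 1+4/5x = −1+1/5x ⇒ -3/5x=2 ⇒ x=2/(-3/5)=-3.3333
Confirm numerically:
  x=-3.284: |R|=0.98213 <1
  x=-3.031: |R|=0.88706 <1
  x=-1.693: |R|=0.26475 <1
  x=-3.678: |R|=1.11915 >1
  x=-3.610: |R|=1.09640 >1
  x=-3.493: |R|=1.05640 >1
Stable set (-3.3333, 0).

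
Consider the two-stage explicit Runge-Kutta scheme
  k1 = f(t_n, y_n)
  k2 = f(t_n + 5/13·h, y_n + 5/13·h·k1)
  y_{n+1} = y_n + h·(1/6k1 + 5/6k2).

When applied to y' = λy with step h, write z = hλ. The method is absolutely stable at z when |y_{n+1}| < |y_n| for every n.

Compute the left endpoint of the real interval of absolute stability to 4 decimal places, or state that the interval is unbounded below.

z* = -3.1200.

On y'=λy, z=hλ:
  k1=λy_n ⇒ h·k1=z·y_n;  k2=λ(1+5/13z)y_n ⇒ h·k2=z(1+5/13z)y_n
  y_{n+1}/y_n = 1 + 1/6z + 5/6z(1+5/13z) = 1 + z + 25/78z²
  ⇒ R(z) = 1 + z + 25/78z².

Boundary: |R(x)|=1, x<0.
x=-0.31: |R|=0.7208
R=1: x+25/78x²=0 ⇒ x=−78/25=-3.1200; min R=1−1/(4·25/78)=0.2200>−1
Confirm numerically:
  x=-3.091: |R|=0.97127 <1
  x=-2.829: |R|=0.73614 <1
  x=-1.850: |R|=0.24696 <1
  x=-3.523: |R|=1.45505 >1
  x=-3.221: |R|=1.10427 >1
  x=-3.150: |R|=1.03029 >1
So |R|<1 on (-3.1200, 0).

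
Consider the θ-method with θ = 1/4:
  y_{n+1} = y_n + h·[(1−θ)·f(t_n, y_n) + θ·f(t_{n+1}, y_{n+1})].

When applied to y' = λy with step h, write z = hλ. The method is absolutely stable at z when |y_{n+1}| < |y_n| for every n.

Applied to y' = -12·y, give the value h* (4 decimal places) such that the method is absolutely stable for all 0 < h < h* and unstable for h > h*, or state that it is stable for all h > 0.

(-4.0000,0); λ=-12 ⇒ h* = (4)/12 = 0.3333.

Test eqn y'=λy, z=hλ:
  y_{n+1} = y_n + z·[3/4·y_n + 1/4·y_{n+1}] ⇒ (1 − 1/4z)y_{n+1} = (1 + 3/4z)y_n
  R(z) = (1 + 3/4z)/(1 − 1/4z).

Need |R(x)|<1, x<0.
x=-1.29: |R|=0.0246
R=−1: 1+3/4x = −1+1/4x ⇒ -1/2x=2 ⇒ x=2/(-1/2)=-4.0000
Confirm numerically:
  x=-3.138: |R|=0.75848 <1
  x=-2.820: |R|=0.65396 <1
  x=-2.623: |R|=0.58418 <1
  x=-1.603: |R|=0.14439 <1
  x=-4.286: |R|=1.06903 >1
  x=-4.168: |R|=1.04114 >1
Stable set (-4.0000, 0).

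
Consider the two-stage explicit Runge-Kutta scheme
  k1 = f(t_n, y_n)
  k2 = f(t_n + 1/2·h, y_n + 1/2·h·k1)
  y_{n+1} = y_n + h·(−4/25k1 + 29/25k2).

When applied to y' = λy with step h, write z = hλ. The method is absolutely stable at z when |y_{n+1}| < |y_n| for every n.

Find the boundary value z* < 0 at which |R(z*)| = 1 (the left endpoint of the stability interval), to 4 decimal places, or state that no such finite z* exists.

left endpoint -1.7241.

On y'=λy, z=hλ:
  k1=λy_n ⇒ h·k1=z·y_n;  k2=λ(1+1/2z)y_n ⇒ h·k2=z(1+1/2z)y_n
  y_{n+1}/y_n = 1 − 4/25z + 29/25z(1+1/2z) = 1 + z + 29/50z²
  Hence R(z) = 1 + z + 29/50z².

Boundary: |R(x)|=1, x<0.
x=-1.39: |R|=0.7306
R=1: x+29/50x²=0 ⇒ x=−50/29=-1.7241; min R=1−1/(4·29/50)=0.5690>−1
Confirm numerically:
  x=-1.621: |R|=0.90303 <1
  x=-0.958: |R|=0.57430 <1
  x=-0.894: |R|=0.56956 <1
  x=-0.796: |R|=0.57150 <1
  x=-2.140: |R|=1.51617 >1
  x=-1.827: |R|=1.10900 >1
Stable set (-1.7241, 0).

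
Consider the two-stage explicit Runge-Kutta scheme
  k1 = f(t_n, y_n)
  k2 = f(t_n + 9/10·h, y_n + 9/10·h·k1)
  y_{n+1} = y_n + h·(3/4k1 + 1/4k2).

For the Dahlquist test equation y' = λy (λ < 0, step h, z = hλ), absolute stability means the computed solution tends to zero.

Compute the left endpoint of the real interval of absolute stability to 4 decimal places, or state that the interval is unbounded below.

Test eqn y'=λy, z=hλ:
  k1=λy_n ⇒ h·k1=z·y_n;  k2=λ(1+9/10z)y_n ⇒ h·k2=z(1+9/10z)y_n
  y_{n+1}/y_n = 1 + 3/4z + 1/4z(1+9/10z) = 1 + z + 9/40z²
  so R(z) = 1 + z + 9/40z².

Need |R(x)|<1, x<0.
x=-1.74: |R|=0.0588
R=1: x+9/40x²=0 ⇒ x=−40/9=-4.4444; min R=1−1/(4·9/40)=-0.1111>−1
Confirm numerically:
  x=-4.376: |R|=0.93261 <1
  x=-2.975: |R|=0.01639 <1
  x=-2.805: |R|=0.03469 <1
  x=-2.064: |R|=0.10548 <1
  x=-4.952: |R|=1.56552 >1
  x=-4.654: |R|=1.21944 >1
  x=-4.620: |R|=1.18249 >1
Interval (-4.4444, 0).

left endpoint -4.4444.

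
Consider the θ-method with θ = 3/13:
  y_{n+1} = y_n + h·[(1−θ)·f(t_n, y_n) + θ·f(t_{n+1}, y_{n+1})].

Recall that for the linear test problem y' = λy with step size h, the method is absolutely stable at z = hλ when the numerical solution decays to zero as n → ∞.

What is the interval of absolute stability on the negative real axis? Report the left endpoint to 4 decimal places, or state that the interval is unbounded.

Test eqn y'=λy, z=hλ:
  y_{n+1} = y_n + z·[10/13·y_n + 3/13·y_{n+1}] ⇒ (1 − 3/13z)y_{n+1} = (1 + 10/13z)y_n
  ⇒ R(z) = (1 + 10/13z)/(1 − 3/13z).

Solve |R(x)|<1 on ℝ⁻.
x=-1.09: |R|=0.1291
R=−1: 1+10/13x = −1+3/13x ⇒ -7/13x=2 ⇒ x=2/(-7/13)=-3.7143
Confirm numerically:
  x=-3.489: |R|=0.93280 <1
  x=-3.111: |R|=0.81091 <1
  x=-2.463: |R|=0.57041 <1
  x=-4.237: |R|=1.14231 >1
  x=-3.745: |R|=1.00887 >1
  x=-3.736: |R|=1.00628 >1
Stable set (-3.7143, 0).

z∈(-3.7143,0).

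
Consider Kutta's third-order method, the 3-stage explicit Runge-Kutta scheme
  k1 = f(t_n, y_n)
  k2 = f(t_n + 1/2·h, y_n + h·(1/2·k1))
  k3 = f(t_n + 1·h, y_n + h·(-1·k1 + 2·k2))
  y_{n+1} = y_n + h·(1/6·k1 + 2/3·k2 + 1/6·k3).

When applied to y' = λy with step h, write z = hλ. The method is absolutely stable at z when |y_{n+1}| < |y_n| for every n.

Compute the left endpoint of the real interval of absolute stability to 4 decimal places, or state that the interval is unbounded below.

left endpoint -2.5127.

On y'=λy, z=hλ:
  order 3, 3-stage ⇒ R(z)=1+z+z^2/2+z^3/6
  (e.g. R(-0.85)=0.40890, |R|=0.40890)

Find x<0 with |R(x)|<1.
x=-0.85: |R|=0.4089
|R(-1.87)|=0.2114 |R(-1.32)|=0.1679 |R(-0.97)|=0.3483
Bisect:
  x_lo=-3.2530 |R|=2.6992  x_hi=-0.3057 |R|=0.7362
  mid=-1.77937 |R|=0.13525 →hi
  mid=-2.51618 |R|=1.00566 →lo
  mid=-2.14778 |R|=0.49257 →hi
  mid=-2.33198 |R|=0.72652 →hi
  mid=-2.42408 |R|=0.86005 →hi
  mid=-2.47013 |R|=0.93130 →hi
  mid=-2.49316 |R|=0.96808 →hi
  mid=-2.50467 |R|=0.98677 →hi
  mid=-2.51043 |R|=0.99619 →hi
  ...
  [-2.51277,-2.51259] ⇒ x*=-2.5127
So |R|<1 on (-2.5127, 0).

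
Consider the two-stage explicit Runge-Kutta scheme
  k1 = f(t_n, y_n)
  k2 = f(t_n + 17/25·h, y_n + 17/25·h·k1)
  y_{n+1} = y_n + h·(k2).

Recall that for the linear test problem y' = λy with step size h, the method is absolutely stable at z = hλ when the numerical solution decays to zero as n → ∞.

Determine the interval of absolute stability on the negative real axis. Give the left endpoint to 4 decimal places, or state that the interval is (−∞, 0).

z∈(-1.4706,0).

On y'=λy, z=hλ:
  k1=λy_n ⇒ h·k1=z·y_n;  k2=λ(1+17/25z)y_n ⇒ h·k2=z(1+17/25z)y_n
  y_{n+1}/y_n = 1 + z(1+17/25z) = 1 + z + 17/25z²
  ⇒ R(z) = 1 + z + 17/25z².

Need |R(x)|<1, x<0.
x=-1.51: |R|=1.0405
R=1: x+17/25x²=0 ⇒ x=−25/17=-1.4706; min R=1−1/(4·17/25)=0.6324>−1
Confirm numerically:
  x=-0.942: |R|=0.66141 <1
  x=-0.766: |R|=0.63299 <1
  x=-0.672: |R|=0.63508 <1
  x=-2.051: |R|=1.80949 >1
  x=-1.868: |R|=1.50481 >1
  x=-1.494: |R|=1.02378 >1
Stable set (-1.4706, 0).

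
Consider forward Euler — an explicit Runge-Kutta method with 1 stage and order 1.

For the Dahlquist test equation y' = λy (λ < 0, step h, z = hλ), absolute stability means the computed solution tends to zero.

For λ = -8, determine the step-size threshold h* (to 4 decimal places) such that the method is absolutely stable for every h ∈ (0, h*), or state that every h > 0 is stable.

Set f=λy, z=hλ:
  order 1, 1-stage ⇒ R(z)=1+z
  (e.g. R(-1.45)=-0.45000, |R|=0.45000)

Solve |R(x)|<1 on ℝ⁻.
x=-1.45: |R|=0.4500
|R(-1.63)|=0.6300 |R(-1.26)|=0.2600 |R(-1.09)|=0.0900
Bisect:
  x_lo=-2.7262 |R|=1.7262  x_hi=-0.3493 |R|=0.6507
  mid=-1.53777 |R|=0.53777 →hi
  mid=-2.13198 |R|=1.13198 →lo
  mid=-1.83487 |R|=0.83487 →hi
  mid=-1.98343 |R|=0.98343 →hi
  mid=-2.05770 |R|=1.05770 →lo
  mid=-2.02056 |R|=1.02056 →lo
  mid=-2.00199 |R|=1.00199 →lo
  mid=-1.99271 |R|=0.99271 →hi
  mid=-1.99735 |R|=0.99735 →hi
  ...
  [-2.00011,-1.99996] ⇒ x*=-2.0000
Interval (-2.0000, 0).

(-2.0000,0); λ=-8 ⇒ h* = 0.2500.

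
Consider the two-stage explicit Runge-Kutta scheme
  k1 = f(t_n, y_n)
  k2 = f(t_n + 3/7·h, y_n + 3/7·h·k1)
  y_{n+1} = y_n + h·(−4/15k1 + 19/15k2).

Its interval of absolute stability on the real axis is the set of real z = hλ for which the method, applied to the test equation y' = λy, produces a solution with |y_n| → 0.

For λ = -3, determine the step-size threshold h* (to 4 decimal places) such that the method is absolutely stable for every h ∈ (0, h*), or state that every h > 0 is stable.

Set f=λy, z=hλ:
  k1=λy_n ⇒ h·k1=z·y_n;  k2=λ(1+3/7z)y_n ⇒ h·k2=z(1+3/7z)y_n
  y_{n+1}/y_n = 1 − 4/15z + 19/15z(1+3/7z) = 1 + z + 19/35z²
  R(z) = 1 + z + 19/35z².

Need |R(x)|<1, x<0.
x=-0.86: |R|=0.5415
R=1: x+19/35x²=0 ⇒ x=−35/19=-1.8421; min R=1−1/(4·19/35)=0.5395>−1
Confirm numerically:
  x=-1.733: |R|=0.89736 <1
  x=-1.725: |R|=0.89034 <1
  x=-1.546: |R|=0.75149 <1
  x=-1.367: |R|=0.64743 <1
  x=-2.149: |R|=1.35802 >1
  x=-2.128: |R|=1.33027 >1
Interval (-1.8421, 0).

(-1.8421,0); λ=-3 ⇒ h* = (35/19)/3 = 0.6140.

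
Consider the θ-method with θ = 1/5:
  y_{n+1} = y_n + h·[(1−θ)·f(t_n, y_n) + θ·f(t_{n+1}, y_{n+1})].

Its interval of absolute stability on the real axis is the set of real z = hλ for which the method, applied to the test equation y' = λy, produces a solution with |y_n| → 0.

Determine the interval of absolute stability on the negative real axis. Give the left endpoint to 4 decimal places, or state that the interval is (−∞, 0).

(-3.3333, 0).

Test eqn y'=λy, z=hλ:
  y_{n+1} = y_n + z·[4/5·y_n + 1/5·y_{n+1}] ⇒ (1 − 1/5z)y_{n+1} = (1 + 4/5z)y_n
  R(z) = (1 + 4/5z)/(1 − 1/5z).

Need |R(x)|<1, x<0.
x=-1: |R|=0.1667
R=−1: 1+4/5x = −1+1/5x ⇒ -3/5x=2 ⇒ x=2/(-3/5)=-3.3333
Confirm numerically:
  x=-3.251: |R|=0.97006 <1
  x=-3.185: |R|=0.94563 <1
  x=-2.031: |R|=0.44432 <1
  x=-1.484: |R|=0.14436 <1
  x=-3.483: |R|=1.05293 >1
  x=-3.366: |R|=1.01171 >1
Stable set (-3.3333, 0).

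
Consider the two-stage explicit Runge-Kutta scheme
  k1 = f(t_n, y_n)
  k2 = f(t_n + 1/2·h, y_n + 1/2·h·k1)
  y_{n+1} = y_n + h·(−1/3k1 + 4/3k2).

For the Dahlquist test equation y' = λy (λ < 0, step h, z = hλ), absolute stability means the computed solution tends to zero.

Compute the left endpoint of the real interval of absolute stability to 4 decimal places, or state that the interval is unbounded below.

With y'=λy (z=hλ):
  k1=λy_n ⇒ h·k1=z·y_n;  k2=λ(1+1/2z)y_n ⇒ h·k2=z(1+1/2z)y_n
  y_{n+1}/y_n = 1 − 1/3z + 4/3z(1+1/2z) = 1 + z + 2/3z²
  ⇒ R(z) = 1 + z + 2/3z².

Find x<0 with |R(x)|<1.
x=-1.4: |R|=0.9067
R=1: x+2/3x²=0 ⇒ x=−3/2=-1.5000; min R=1−1/(4·2/3)=0.6250>−1
Confirm numerically:
  x=-1.466: |R|=0.96677 <1
  x=-1.262: |R|=0.79976 <1
  x=-1.052: |R|=0.68580 <1
  x=-1.929: |R|=1.55169 >1
  x=-1.863: |R|=1.45085 >1
  x=-1.605: |R|=1.11235 >1
So |R|<1 on (-1.5000, 0).

z* = -1.5000.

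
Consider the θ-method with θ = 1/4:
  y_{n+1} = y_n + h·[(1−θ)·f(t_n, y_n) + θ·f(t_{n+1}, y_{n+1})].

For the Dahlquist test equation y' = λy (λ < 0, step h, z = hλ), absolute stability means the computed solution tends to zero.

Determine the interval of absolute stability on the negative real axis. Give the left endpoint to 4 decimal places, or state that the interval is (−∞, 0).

Set f=λy, z=hλ:
  y_{n+1} = y_n + z·[3/4·y_n + 1/4·y_{n+1}] ⇒ (1 − 1/4z)y_{n+1} = (1 + 3/4z)y_n
  so R(z) = (1 + 3/4z)/(1 − 1/4z).

Need |R(x)|<1, x<0.
x=-0.74: |R|=0.3755
R=−1: 1+3/4x = −1+1/4x ⇒ -1/2x=2 ⇒ x=2/(-1/2)=-4.0000
Confirm numerically:
  x=-3.794: |R|=0.94714 <1
  x=-2.590: |R|=0.57208 <1
  x=-2.239: |R|=0.43549 <1
  x=-1.702: |R|=0.19397 <1
  x=-4.216: |R|=1.05258 >1
  x=-4.126: |R|=1.03101 >1
  x=-4.034: |R|=1.00846 >1
Interval (-4.0000, 0).

z∈(-4.0000,0).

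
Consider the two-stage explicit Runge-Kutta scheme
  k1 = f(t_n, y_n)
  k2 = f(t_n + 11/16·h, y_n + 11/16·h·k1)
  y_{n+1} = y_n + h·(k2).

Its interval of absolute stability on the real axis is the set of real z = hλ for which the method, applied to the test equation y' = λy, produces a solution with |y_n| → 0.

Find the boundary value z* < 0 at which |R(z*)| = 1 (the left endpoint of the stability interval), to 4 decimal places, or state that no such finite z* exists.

Set f=λy, z=hλ:
  k1=λy_n ⇒ h·k1=z·y_n;  k2=λ(1+11/16z)y_n ⇒ h·k2=z(1+11/16z)y_n
  y_{n+1}/y_n = 1 + z(1+11/16z) = 1 + z + 11/16z²
  so R(z) = 1 + z + 11/16z².

Solve |R(x)|<1 on ℝ⁻.
x=-1.77: |R|=1.3839
R=1: x+11/16x²=0 ⇒ x=−16/11=-1.4545; min R=1−1/(4·11/16)=0.6364>−1
Confirm numerically:
  x=-1.127: |R|=0.74621 <1
  x=-0.892: |R|=0.65502 <1
  x=-0.718: |R|=0.63642 <1
  x=-1.709: |R|=1.29897 >1
  x=-1.631: |R|=1.19786 >1
  x=-1.588: |R|=1.14570 >1
So |R|<1 on (-1.4545, 0).

z* = -1.4545.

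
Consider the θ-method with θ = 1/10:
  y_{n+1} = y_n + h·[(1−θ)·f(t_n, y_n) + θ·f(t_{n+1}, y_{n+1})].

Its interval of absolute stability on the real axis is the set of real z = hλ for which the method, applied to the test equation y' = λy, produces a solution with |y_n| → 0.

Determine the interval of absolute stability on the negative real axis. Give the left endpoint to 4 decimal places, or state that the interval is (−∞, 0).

Test eqn y'=λy, z=hλ:
  y_{n+1} = y_n + z·[9/10·y_n + 1/10·y_{n+1}] ⇒ (1 − 1/10z)y_{n+1} = (1 + 9/10z)y_n
  so R(z) = (1 + 9/10z)/(1 − 1/10z).

Boundary: |R(x)|=1, x<0.
x=-1.09: |R|=0.0171
R=−1: 1+9/10x = −1+1/10x ⇒ -4/5x=2 ⇒ x=2/(-4/5)=-2.5000
Confirm numerically:
  x=-2.167: |R|=0.78105 <1
  x=-1.718: |R|=0.46612 <1
  x=-1.444: |R|=0.26180 <1
  x=-1.411: |R|=0.23653 <1
  x=-2.852: |R|=1.21911 >1
  x=-2.546: |R|=1.02933 >1
Interval (-2.5000, 0).

(-2.5000, 0).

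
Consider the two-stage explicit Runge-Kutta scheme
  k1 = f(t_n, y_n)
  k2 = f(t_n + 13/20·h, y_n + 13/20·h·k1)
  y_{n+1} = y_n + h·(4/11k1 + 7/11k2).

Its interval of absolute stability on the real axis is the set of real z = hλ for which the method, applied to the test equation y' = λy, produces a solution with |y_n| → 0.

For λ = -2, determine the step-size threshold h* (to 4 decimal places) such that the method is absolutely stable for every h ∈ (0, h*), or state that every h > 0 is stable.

Test eqn y'=λy, z=hλ:
  k1=λy_n ⇒ h·k1=z·y_n;  k2=λ(1+13/20z)y_n ⇒ h·k2=z(1+13/20z)y_n
  y_{n+1}/y_n = 1 + 4/11z + 7/11z(1+13/20z) = 1 + z + 91/220z²
  so R(z) = 1 + z + 91/220z².

Need |R(x)|<1, x<0.
x=-0.88: |R|=0.4403
R=1: x+91/220x²=0 ⇒ x=−220/91=-2.4176; min R=1−1/(4·91/220)=0.3956>−1
Confirm numerically:
  x=-2.298: |R|=0.88633 <1
  x=-1.522: |R|=0.43618 <1
  x=-1.024: |R|=0.40973 <1
  x=-2.955: |R|=1.65688 >1
  x=-2.800: |R|=1.44291 >1
  x=-2.719: |R|=1.33900 >1
Stable set (-2.4176, 0).

(-2.4176,0); λ=-2 ⇒ h* = (220/91)/2 = 1.2088.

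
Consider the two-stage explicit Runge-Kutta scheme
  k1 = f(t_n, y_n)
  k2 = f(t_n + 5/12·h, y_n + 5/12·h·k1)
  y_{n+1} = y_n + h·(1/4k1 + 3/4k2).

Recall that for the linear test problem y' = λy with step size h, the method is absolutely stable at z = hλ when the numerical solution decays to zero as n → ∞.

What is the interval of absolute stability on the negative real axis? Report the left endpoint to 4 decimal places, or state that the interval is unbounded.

z∈(-3.2000,0).

Test eqn y'=λy, z=hλ:
  k1=λy_n ⇒ h·k1=z·y_n;  k2=λ(1+5/12z)y_n ⇒ h·k2=z(1+5/12z)y_n
  y_{n+1}/y_n = 1 + 1/4z + 3/4z(1+5/12z) = 1 + z + 5/16z²
  R(z) = 1 + z + 5/16z².

Find x<0 with |R(x)|<1.
x=-1.52: |R|=0.2020
R=1: x+5/16x²=0 ⇒ x=−16/5=-3.2000; min R=1−1/(4·5/16)=0.2000>−1
Confirm numerically:
  x=-2.546: |R|=0.47966 <1
  x=-2.481: |R|=0.44255 <1
  x=-1.818: |R|=0.21485 <1
  x=-3.687: |R|=1.56112 >1
  x=-3.556: |R|=1.39561 >1
So |R|<1 on (-3.2000, 0).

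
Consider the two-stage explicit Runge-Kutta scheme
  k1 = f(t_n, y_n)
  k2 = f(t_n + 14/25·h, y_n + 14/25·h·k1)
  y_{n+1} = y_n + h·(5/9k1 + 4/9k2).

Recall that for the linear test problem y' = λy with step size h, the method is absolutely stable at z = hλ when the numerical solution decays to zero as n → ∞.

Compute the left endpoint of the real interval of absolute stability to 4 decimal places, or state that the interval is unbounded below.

left endpoint -4.0179.

On y'=λy, z=hλ:
  k1=λy_n ⇒ h·k1=z·y_n;  k2=λ(1+14/25z)y_n ⇒ h·k2=z(1+14/25z)y_n
  y_{n+1}/y_n = 1 + 5/9z + 4/9z(1+14/25z) = 1 + z + 56/225z²
  ⇒ R(z) = 1 + z + 56/225z².

Solve |R(x)|<1 on ℝ⁻.
x=-0.88: |R|=0.3127
R=1: x+56/225x²=0 ⇒ x=−225/56=-4.0179; min R=1−1/(4·56/225)=-0.0045>−1
Confirm numerically:
  x=-2.423: |R|=0.03821 <1
  x=-1.929: |R|=0.00287 <1
  x=-1.827: |R|=0.00377 <1
  x=-1.748: |R|=0.01248 <1
  x=-4.515: |R|=1.55866 >1
  x=-4.437: |R|=1.46287 >1
Interval (-4.0179, 0).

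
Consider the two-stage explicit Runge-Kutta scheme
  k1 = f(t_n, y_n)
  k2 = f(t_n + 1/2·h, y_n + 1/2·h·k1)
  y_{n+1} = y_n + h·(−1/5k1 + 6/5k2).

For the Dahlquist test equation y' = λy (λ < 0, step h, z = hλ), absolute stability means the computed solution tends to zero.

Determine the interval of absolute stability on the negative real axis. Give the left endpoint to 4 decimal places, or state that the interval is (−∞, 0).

z∈(-1.6667,0).

On y'=λy, z=hλ:
  k1=λy_n ⇒ h·k1=z·y_n;  k2=λ(1+1/2z)y_n ⇒ h·k2=z(1+1/2z)y_n
  y_{n+1}/y_n = 1 − 1/5z + 6/5z(1+1/2z) = 1 + z + 3/5z²
  ⇒ R(z) = 1 + z + 3/5z².

Solve |R(x)|<1 on ℝ⁻.
x=-0.97: |R|=0.5945
R=1: x+3/5x²=0 ⇒ x=−5/3=-1.6667; min R=1−1/(4·3/5)=0.5833>−1
Confirm numerically:
  x=-1.566: |R|=0.90541 <1
  x=-0.850: |R|=0.58350 <1
  x=-0.841: |R|=0.58337 <1
  x=-0.823: |R|=0.58340 <1
  x=-1.853: |R|=1.20717 >1
  x=-1.718: |R|=1.05291 >1
So |R|<1 on (-1.6667, 0).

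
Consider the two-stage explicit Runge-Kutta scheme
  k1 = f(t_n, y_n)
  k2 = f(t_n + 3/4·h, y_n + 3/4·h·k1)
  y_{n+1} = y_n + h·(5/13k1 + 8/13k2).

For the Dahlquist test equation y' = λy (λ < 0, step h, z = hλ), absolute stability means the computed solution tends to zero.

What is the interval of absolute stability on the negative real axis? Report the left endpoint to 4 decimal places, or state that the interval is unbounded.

z∈(-2.1667,0).

Test eqn y'=λy, z=hλ:
  k1=λy_n ⇒ h·k1=z·y_n;  k2=λ(1+3/4z)y_n ⇒ h·k2=z(1+3/4z)y_n
  y_{n+1}/y_n = 1 + 5/13z + 8/13z(1+3/4z) = 1 + z + 6/13z²
  so R(z) = 1 + z + 6/13z².

Solve |R(x)|<1 on ℝ⁻.
x=-0.55: |R|=0.5896
R=1: x+6/13x²=0 ⇒ x=−13/6=-2.1667; min R=1−1/(4·6/13)=0.4583>−1
Confirm numerically:
  x=-2.137: |R|=0.97074 <1
  x=-1.336: |R|=0.48780 <1
  x=-1.215: |R|=0.46633 <1
  x=-1.045: |R|=0.45901 <1
  x=-2.490: |R|=1.37158 >1
  x=-2.300: |R|=1.14154 >1
So |R|<1 on (-2.1667, 0).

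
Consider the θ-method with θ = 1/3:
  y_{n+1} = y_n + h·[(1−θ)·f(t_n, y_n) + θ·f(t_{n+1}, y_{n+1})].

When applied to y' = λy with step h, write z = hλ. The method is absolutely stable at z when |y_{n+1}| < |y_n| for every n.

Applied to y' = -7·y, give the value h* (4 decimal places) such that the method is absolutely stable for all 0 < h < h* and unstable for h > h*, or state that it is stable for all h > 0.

Set f=λy, z=hλ:
  y_{n+1} = y_n + z·[2/3·y_n + 1/3·y_{n+1}] ⇒ (1 − 1/3z)y_{n+1} = (1 + 2/3z)y_n
  Hence R(z) = (1 + 2/3z)/(1 − 1/3z).

Need |R(x)|<1, x<0.
x=-0.87: |R|=0.3256
R=−1: 1+2/3x = −1+1/3x ⇒ -1/3x=2 ⇒ x=2/(-1/3)=-6.0000
Confirm numerically:
  x=-5.364: |R|=0.92396 <1
  x=-4.042: |R|=0.72195 <1
  x=-2.609: |R|=0.39544 <1
  x=-6.576: |R|=1.06015 >1
  x=-6.186: |R|=1.02025 >1
  x=-6.141: |R|=1.01543 >1
So |R|<1 on (-6.0000, 0).

(-6.0000,0); λ=-7 ⇒ h* = (6)/7 = 0.8571.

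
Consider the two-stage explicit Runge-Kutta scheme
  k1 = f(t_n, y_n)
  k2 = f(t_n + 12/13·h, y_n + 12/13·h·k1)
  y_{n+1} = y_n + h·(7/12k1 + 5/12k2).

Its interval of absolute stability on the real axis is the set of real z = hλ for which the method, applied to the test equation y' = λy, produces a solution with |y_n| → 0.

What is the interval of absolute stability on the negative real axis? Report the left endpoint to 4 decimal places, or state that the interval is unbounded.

On y'=λy, z=hλ:
  k1=λy_n ⇒ h·k1=z·y_n;  k2=λ(1+12/13z)y_n ⇒ h·k2=z(1+12/13z)y_n
  y_{n+1}/y_n = 1 + 7/12z + 5/12z(1+12/13z) = 1 + z + 5/13z²
  so R(z) = 1 + z + 5/13z².

Solve |R(x)|<1 on ℝ⁻.
x=-0.56: |R|=0.5606
R=1: x+5/13x²=0 ⇒ x=−13/5=-2.6000; min R=1−1/(4·5/13)=0.3500>−1
Confirm numerically:
  x=-2.270: |R|=0.71188 <1
  x=-1.692: |R|=0.40910 <1
  x=-1.419: |R|=0.35545 <1
  x=-1.300: |R|=0.35000 <1
  x=-3.079: |R|=1.56725 >1
  x=-3.053: |R|=1.53193 >1
  x=-2.721: |R|=1.12663 >1
So |R|<1 on (-2.6000, 0).

z∈(-2.6000,0).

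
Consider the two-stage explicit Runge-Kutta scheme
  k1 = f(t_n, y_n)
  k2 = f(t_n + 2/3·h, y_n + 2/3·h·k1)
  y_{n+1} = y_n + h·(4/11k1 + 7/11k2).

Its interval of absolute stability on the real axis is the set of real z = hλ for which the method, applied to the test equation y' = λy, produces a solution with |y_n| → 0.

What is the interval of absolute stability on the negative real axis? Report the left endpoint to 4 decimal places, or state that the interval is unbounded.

(-2.3571, 0).

On y'=λy, z=hλ:
  k1=λy_n ⇒ h·k1=z·y_n;  k2=λ(1+2/3z)y_n ⇒ h·k2=z(1+2/3z)y_n
  y_{n+1}/y_n = 1 + 4/11z + 7/11z(1+2/3z) = 1 + z + 14/33z²
  ⇒ R(z) = 1 + z + 14/33z².

Boundary: |R(x)|=1, x<0.
x=-1.36: |R|=0.4247
R=1: x+14/33x²=0 ⇒ x=−33/14=-2.3571; min R=1−1/(4·14/33)=0.4107>−1
Confirm numerically:
  x=-2.215: |R|=0.86643 <1
  x=-1.233: |R|=0.41197 <1
  x=-1.045: |R|=0.41828 <1
  x=-1.039: |R|=0.41898 <1
  x=-2.654: |R|=1.33424 >1
  x=-2.494: |R|=1.14480 >1
Interval (-2.3571, 0).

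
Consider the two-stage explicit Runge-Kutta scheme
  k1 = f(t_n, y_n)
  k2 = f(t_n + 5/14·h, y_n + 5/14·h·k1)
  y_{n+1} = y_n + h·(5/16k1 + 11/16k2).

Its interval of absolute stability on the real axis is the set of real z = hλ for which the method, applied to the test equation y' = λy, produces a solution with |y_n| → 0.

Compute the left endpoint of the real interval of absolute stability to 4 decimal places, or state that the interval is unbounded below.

left endpoint -4.0727.

On y'=λy, z=hλ:
  k1=λy_n ⇒ h·k1=z·y_n;  k2=λ(1+5/14z)y_n ⇒ h·k2=z(1+5/14z)y_n
  y_{n+1}/y_n = 1 + 5/16z + 11/16z(1+5/14z) = 1 + z + 55/224z²
  ⇒ R(z) = 1 + z + 55/224z².

Find x<0 with |R(x)|<1.
x=-1.55: |R|=0.0399
R=1: x+55/224x²=0 ⇒ x=−224/55=-4.0727; min R=1−1/(4·55/224)=-0.0182>−1
Confirm numerically:
  x=-3.462: |R|=0.48085 <1
  x=-2.666: |R|=0.07916 <1
  x=-2.557: |R|=0.04837 <1
  x=-2.555: |R|=0.04786 <1
  x=-4.596: |R|=1.59050 >1
  x=-4.459: |R|=1.42291 >1
Stable set (-4.0727, 0).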